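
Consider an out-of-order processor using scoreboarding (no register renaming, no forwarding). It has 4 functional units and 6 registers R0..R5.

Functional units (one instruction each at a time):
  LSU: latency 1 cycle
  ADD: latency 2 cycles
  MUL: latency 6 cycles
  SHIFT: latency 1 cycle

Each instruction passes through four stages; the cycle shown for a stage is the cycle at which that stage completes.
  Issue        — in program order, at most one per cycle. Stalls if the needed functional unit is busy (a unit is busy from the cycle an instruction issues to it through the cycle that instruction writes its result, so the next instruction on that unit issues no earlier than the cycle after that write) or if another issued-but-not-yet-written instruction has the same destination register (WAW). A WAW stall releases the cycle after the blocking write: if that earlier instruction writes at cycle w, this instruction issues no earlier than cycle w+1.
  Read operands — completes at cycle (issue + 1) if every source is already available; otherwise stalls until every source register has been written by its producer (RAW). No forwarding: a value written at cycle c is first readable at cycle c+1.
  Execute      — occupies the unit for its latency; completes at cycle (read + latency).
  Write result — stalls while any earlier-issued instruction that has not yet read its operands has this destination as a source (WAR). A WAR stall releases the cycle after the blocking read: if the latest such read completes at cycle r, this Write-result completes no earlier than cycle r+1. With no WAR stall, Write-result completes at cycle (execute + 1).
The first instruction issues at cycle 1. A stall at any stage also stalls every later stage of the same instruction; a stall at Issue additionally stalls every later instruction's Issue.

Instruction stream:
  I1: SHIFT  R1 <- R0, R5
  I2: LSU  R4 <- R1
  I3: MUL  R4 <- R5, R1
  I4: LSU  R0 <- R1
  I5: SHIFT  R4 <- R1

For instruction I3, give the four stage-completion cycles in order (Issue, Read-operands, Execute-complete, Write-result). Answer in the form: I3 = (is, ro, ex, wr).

I3 = (8, 9, 15, 16)

cycle 1: I1 dispatched to SHIFT
cycle 2: I1 operands ready; I2 dispatched to LSU
cycle 3: I1 complete
cycle 4: R1←I1
cycle 5: I2 operands ready
cycle 6: I2 complete
cycle 7: R4←I2
cycle 8: I3 dispatched to MUL
cycle 9: I3 operands ready; I4 dispatched to LSU
cycle 10: I4 operands ready
cycle 11: I4 complete
cycle 12: R0←I4
cycle 15: I3 complete
cycle 16: R4←I3
cycle 17: I5 dispatched to SHIFT
cycle 18: I5 operands ready
cycle 19: I5 complete
cycle 20: R4←I5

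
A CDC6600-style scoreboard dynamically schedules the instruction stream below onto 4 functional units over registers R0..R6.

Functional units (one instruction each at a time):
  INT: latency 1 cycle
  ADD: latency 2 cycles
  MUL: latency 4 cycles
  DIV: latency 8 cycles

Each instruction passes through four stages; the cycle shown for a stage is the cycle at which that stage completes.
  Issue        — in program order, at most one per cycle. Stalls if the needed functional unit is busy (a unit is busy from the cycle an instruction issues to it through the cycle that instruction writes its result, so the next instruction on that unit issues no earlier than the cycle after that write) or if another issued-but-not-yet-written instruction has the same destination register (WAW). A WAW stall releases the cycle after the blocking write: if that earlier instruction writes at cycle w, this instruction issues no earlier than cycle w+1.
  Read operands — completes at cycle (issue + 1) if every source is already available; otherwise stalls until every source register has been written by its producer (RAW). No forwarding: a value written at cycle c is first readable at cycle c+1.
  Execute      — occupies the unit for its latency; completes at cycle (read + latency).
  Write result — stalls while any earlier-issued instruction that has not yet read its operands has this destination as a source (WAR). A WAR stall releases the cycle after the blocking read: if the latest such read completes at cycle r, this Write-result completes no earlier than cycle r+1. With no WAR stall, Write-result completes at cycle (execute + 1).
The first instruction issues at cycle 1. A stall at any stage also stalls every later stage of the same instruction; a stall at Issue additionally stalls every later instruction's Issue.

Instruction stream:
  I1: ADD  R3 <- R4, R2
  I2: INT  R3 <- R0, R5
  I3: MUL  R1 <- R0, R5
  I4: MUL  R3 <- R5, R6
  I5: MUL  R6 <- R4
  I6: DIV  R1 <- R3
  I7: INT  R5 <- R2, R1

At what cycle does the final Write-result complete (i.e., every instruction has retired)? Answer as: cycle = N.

cycle = 35

I1  is:1  ro:2  ex:4  wr:5
I2  is:6  ro:7  ex:8  wr:9  — WAW R3: wait I1 write@5
I3  is:7  ro:8  ex:12  wr:13
I4  is:14  ro:15  ex:19  wr:20  — struct: MUL busy until I3 writes@13
I5  is:21  ro:22  ex:26  wr:27  — struct: MUL busy until I4 writes@20
I6  is:22  ro:23  ex:31  wr:32
I7  is:23  ro:33  ex:34  wr:35  — RAW R1: wait I6 write@32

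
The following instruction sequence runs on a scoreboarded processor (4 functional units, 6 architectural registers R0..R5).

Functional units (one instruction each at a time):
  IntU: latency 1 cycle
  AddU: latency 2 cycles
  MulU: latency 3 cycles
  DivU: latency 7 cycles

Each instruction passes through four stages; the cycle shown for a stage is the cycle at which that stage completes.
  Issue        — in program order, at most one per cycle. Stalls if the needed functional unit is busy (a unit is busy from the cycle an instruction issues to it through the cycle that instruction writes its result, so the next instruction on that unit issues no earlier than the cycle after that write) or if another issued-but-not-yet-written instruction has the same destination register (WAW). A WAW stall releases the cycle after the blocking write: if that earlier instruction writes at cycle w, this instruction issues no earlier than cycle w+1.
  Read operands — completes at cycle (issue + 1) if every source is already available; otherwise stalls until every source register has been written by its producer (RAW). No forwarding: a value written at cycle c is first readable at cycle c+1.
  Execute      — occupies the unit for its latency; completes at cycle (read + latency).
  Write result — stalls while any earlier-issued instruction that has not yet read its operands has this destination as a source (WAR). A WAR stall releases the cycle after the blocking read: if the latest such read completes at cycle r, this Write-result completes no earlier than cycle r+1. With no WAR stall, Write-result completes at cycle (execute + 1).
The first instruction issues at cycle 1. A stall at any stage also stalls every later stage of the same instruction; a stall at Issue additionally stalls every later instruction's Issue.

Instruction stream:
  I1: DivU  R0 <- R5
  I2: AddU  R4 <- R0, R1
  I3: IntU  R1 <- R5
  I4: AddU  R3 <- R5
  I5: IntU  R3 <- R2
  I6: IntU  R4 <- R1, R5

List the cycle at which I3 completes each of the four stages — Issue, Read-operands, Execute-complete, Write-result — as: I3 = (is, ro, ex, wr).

I3 = (3, 4, 5, 12)

[1] I1 issues→DivU
[2] I1 reads · I2 issues→AddU
[3] I3 issues→IntU
[4] I3 reads
[5] I3 exec-done
[9] I1 exec-done
[10] I1 writes R0
[11] I2 reads
[12] I3 writes R1
[13] I2 exec-done
[14] I2 writes R4
[15] I4 issues→AddU
[16] I4 reads
[18] I4 exec-done
[19] I4 writes R3
[20] I5 issues→IntU
[21] I5 reads
[22] I5 exec-done
[23] I5 writes R3
[24] I6 issues→IntU
[25] I6 reads
[26] I6 exec-done
[27] I6 writes R4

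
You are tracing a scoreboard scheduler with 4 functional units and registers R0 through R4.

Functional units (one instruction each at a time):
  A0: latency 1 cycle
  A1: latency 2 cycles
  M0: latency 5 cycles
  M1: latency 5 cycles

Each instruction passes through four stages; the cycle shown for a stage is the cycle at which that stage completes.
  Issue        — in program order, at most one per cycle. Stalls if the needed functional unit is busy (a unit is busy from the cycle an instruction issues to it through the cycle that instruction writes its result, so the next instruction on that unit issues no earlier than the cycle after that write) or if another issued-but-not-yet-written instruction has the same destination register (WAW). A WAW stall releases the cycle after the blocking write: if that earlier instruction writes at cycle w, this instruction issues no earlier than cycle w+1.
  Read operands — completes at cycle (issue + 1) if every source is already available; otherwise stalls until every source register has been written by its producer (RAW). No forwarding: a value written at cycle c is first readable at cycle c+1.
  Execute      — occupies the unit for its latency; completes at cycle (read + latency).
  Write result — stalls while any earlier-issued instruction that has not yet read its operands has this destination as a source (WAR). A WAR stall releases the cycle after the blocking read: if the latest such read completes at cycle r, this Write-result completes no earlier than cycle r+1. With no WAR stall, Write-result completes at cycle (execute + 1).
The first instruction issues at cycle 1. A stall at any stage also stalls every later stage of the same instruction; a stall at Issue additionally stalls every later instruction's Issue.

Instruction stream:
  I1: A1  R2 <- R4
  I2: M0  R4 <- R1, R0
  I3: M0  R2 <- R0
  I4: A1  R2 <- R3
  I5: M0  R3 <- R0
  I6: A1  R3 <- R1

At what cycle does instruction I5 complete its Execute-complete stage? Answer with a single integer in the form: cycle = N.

cycle = 25

c1: I1→A1
c2: I1 RO; I2→M0
c3: I2 RO
c4: I1 EX
c5: I1 WR R2
c8: I2 EX
c9: I2 WR R4
c10: I3→M0
c11: I3 RO
c16: I3 EX
c17: I3 WR R2
c18: I4→A1
c19: I4 RO; I5→M0
c20: I5 RO
c21: I4 EX
c22: I4 WR R2
c25: I5 EX
c26: I5 WR R3
c27: I6→A1
c28: I6 RO
c30: I6 EX
c31: I6 WR R3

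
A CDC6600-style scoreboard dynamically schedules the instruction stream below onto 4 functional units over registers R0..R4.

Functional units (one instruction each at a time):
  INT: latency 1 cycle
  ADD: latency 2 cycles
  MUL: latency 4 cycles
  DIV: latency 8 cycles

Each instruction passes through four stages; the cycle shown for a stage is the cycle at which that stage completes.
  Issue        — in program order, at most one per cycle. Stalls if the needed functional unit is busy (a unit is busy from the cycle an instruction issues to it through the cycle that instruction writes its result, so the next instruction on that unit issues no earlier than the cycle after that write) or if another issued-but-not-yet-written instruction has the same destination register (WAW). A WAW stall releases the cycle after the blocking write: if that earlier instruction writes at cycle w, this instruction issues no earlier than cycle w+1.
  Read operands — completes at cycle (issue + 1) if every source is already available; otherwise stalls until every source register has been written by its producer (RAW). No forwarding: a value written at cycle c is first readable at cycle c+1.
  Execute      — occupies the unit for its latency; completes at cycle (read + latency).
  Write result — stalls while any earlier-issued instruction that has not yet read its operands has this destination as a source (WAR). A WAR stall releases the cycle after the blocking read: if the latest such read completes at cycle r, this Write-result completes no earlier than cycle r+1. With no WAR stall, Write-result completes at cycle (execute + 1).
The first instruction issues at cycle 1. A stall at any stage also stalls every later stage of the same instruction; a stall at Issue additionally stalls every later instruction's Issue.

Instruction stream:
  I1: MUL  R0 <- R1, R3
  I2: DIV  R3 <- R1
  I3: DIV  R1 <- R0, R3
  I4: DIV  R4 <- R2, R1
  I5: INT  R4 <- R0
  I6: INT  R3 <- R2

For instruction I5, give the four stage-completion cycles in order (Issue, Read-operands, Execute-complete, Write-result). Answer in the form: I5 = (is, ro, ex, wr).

I1: IS=1 RO=2 EX=6 WR=7
I2: IS=2 RO=3 EX=11 WR=12
I3: IS=13 RO=14 EX=22 WR=23  [struct: DIV busy until I2 writes@12]
I4: IS=24 RO=25 EX=33 WR=34  [struct: DIV busy until I3 writes@23]
I5: IS=35 RO=36 EX=37 WR=38  [WAW R4: wait I4 write@34]
I6: IS=39 RO=40 EX=41 WR=42  [struct: INT busy until I5 writes@38]

I5 = (35, 36, 37, 38)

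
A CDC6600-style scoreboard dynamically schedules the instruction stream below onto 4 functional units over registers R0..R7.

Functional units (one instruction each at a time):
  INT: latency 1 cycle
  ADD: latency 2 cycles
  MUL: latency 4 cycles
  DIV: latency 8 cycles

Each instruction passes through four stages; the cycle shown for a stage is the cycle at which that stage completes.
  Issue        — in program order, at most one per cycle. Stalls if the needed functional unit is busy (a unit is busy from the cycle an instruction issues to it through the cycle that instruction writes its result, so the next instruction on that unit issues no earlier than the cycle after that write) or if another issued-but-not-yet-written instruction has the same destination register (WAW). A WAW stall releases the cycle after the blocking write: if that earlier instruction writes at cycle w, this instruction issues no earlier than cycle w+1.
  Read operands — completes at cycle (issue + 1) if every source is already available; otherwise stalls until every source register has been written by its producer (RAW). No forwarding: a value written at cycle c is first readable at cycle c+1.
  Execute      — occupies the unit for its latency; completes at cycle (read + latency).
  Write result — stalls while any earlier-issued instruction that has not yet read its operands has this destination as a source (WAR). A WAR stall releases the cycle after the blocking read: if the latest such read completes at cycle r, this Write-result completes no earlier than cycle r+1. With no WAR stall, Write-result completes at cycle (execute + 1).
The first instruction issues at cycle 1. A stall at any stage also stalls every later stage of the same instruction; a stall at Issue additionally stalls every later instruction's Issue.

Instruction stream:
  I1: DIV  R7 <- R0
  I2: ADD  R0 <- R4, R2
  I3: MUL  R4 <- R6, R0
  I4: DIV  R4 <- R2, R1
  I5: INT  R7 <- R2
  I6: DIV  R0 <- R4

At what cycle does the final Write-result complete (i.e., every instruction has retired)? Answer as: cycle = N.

[I1] 1/2/10/11
[I2] 2/3/5/6
[I3] 3/7/11/12  (RAW R0: wait I2 write@6)
[I4] 13/14/22/23  (WAW R4: wait I3 write@12)
[I5] 14/15/16/17
[I6] 24/25/33/34  (struct: DIV busy until I4 writes@23)

cycle = 34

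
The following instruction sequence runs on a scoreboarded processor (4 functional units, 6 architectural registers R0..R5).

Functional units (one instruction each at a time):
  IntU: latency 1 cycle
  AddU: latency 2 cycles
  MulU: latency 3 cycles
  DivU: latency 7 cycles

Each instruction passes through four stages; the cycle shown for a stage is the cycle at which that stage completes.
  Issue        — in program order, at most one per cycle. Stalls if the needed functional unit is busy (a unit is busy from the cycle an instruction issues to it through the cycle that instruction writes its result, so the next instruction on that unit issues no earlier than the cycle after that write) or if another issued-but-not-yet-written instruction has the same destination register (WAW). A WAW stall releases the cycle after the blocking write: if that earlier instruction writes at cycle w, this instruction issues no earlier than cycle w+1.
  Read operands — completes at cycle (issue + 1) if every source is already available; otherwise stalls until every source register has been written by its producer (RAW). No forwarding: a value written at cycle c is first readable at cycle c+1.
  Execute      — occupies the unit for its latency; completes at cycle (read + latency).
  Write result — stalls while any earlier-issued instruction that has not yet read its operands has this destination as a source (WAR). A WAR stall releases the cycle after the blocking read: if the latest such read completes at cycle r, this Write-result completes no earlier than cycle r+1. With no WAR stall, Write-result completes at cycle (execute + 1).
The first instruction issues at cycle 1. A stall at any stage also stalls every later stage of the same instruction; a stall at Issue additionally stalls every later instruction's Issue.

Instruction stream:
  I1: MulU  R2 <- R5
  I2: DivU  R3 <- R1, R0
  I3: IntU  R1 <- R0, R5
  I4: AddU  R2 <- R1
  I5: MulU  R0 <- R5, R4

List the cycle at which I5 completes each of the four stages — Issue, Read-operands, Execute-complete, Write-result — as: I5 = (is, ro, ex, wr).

cycle 1: I1 dispatched to MulU
cycle 2: I1 operands ready | I2 dispatched to DivU
cycle 3: I2 operands ready | I3 dispatched to IntU
cycle 4: I3 operands ready
cycle 5: I1 complete | I3 complete
cycle 6: R2←I1 | R1←I3
cycle 7: I4 dispatched to AddU
cycle 8: I4 operands ready | I5 dispatched to MulU
cycle 9: I5 operands ready
cycle 10: I2 complete | I4 complete
cycle 11: R3←I2 | R2←I4
cycle 12: I5 complete
cycle 13: R0←I5

I5 = (8, 9, 12, 13)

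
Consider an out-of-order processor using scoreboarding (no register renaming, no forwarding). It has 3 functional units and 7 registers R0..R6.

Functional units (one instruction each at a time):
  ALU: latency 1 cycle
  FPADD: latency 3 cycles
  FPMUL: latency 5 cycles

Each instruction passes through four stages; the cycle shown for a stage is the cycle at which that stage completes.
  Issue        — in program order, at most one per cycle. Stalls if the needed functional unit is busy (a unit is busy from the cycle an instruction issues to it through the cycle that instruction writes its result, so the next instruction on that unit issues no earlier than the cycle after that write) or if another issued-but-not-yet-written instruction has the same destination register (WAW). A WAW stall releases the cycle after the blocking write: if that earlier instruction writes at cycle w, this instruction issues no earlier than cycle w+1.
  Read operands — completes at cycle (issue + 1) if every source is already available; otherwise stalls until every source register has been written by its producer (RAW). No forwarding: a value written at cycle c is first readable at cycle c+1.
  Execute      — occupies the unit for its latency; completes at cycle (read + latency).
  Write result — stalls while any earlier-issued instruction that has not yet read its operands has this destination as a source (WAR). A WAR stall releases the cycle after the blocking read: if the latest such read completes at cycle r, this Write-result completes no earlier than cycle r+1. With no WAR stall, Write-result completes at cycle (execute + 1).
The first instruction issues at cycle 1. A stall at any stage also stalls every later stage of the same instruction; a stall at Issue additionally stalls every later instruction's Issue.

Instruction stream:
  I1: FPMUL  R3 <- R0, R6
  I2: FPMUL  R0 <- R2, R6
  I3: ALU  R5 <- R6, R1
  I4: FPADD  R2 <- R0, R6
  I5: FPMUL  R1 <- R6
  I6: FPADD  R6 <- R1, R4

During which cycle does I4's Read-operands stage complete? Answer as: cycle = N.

cycle = 17

[1] issue I1 (FPMUL)
[2] I1 read-ops
[7] I1 finished on FPMUL
[8] I1→R3
[9] issue I2 (FPMUL)
[10] I2 read-ops | issue I3 (ALU)
[11] I3 read-ops | issue I4 (FPADD)
[12] I3 finished on ALU
[13] I3→R5
[15] I2 finished on FPMUL
[16] I2→R0
[17] I4 read-ops | issue I5 (FPMUL)
[18] I5 read-ops
[20] I4 finished on FPADD
[21] I4→R2
[22] issue I6 (FPADD)
[23] I5 finished on FPMUL
[24] I5→R1
[25] I6 read-ops
[28] I6 finished on FPADD
[29] I6→R6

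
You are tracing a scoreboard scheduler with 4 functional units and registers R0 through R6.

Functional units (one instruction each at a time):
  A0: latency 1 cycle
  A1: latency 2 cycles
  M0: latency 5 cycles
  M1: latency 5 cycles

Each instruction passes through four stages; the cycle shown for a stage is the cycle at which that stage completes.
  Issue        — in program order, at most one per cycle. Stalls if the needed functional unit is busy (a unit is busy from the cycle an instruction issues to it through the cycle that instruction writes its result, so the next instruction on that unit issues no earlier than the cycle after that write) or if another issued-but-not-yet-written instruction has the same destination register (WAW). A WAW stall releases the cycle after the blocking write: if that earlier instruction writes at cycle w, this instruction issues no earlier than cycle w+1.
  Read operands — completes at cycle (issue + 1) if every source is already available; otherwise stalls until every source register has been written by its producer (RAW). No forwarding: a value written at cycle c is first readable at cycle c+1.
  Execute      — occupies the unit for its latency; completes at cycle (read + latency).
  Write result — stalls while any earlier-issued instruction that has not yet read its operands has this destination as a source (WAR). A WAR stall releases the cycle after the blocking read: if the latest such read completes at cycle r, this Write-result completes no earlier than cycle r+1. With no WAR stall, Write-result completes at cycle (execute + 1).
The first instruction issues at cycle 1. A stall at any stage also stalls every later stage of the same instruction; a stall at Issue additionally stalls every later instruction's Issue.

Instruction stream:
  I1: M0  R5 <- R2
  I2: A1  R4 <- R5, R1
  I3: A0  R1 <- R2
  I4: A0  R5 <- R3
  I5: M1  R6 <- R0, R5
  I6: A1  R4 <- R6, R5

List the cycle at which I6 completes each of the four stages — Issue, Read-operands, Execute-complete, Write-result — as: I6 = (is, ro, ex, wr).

I6 = (13, 22, 24, 25)

1) issue 1, read 2, done 7, write 8
2) issue 2, read 9, done 11, write 12  <RAW R5: wait I1 write@8>
3) issue 3, read 4, done 5, write 10  <WAR R1: wait I2 read@9>
4) issue 11, read 12, done 13, write 14  <struct: A0 busy until I3 writes@10>
5) issue 12, read 15, done 20, write 21  <RAW R5: wait I4 write@14>
6) issue 13, read 22, done 24, write 25  <RAW R6: wait I5 write@21>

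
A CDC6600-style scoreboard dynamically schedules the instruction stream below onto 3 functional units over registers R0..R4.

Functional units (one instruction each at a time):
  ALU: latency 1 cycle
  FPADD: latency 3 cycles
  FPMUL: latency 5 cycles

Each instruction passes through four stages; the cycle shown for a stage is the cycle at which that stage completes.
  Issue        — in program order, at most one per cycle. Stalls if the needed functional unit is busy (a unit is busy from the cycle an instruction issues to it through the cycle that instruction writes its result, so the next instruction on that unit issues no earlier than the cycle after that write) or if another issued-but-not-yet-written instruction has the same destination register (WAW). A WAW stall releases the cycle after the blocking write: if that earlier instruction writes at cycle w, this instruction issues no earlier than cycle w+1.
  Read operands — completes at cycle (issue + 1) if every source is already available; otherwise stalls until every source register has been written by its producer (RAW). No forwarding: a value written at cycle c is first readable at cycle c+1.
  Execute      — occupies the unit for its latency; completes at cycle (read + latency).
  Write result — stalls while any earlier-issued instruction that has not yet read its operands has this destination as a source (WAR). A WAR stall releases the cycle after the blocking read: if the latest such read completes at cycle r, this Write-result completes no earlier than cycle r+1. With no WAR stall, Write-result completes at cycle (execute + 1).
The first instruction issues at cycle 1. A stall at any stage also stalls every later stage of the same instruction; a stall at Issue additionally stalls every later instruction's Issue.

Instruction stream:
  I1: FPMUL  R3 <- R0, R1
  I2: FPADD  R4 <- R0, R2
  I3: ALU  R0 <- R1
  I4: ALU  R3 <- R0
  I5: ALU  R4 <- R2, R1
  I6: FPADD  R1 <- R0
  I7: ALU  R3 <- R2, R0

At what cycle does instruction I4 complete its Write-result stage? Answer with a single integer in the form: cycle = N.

t=1  issue I1 (FPMUL)
t=2  I1 read-ops | issue I2 (FPADD)
t=3  I2 read-ops | issue I3 (ALU)
t=4  I3 read-ops
t=5  I3 finished on ALU
t=6  I2 finished on FPADD | I3→R0
t=7  I1 finished on FPMUL | I2→R4
t=8  I1→R3
t=9  issue I4 (ALU)
t=10  I4 read-ops
t=11  I4 finished on ALU
t=12  I4→R3
t=13  issue I5 (ALU)
t=14  I5 read-ops | issue I6 (FPADD)
t=15  I5 finished on ALU | I6 read-ops
t=16  I5→R4
t=17  issue I7 (ALU)
t=18  I6 finished on FPADD | I7 read-ops
t=19  I6→R1 | I7 finished on ALU
t=20  I7→R3

cycle = 12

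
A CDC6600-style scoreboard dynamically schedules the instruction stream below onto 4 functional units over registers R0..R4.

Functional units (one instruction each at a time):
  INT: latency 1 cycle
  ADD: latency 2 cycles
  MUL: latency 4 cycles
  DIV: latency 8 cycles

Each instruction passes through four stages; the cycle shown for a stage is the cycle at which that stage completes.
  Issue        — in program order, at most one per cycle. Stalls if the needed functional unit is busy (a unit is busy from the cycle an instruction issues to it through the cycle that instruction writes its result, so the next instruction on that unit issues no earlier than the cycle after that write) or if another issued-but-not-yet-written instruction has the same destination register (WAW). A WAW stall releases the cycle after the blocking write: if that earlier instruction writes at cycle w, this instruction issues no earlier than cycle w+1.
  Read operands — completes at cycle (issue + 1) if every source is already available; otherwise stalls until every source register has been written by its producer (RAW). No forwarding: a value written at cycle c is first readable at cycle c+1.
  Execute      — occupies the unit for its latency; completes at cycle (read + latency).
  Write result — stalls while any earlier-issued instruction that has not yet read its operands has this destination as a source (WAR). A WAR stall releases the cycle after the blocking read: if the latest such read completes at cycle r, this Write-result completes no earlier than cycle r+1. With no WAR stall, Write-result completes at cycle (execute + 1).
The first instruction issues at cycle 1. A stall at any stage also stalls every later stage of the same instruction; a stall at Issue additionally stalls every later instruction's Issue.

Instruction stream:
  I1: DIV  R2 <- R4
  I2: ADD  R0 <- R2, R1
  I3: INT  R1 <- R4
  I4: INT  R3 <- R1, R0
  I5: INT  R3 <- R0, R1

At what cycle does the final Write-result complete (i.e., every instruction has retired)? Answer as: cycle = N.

cycle = 22

cycle 1: I1 issues→DIV
cycle 2: I1 reads · I2 issues→ADD
cycle 3: I3 issues→INT
cycle 4: I3 reads
cycle 5: I3 exec-done
cycle 10: I1 exec-done
cycle 11: I1 writes R2
cycle 12: I2 reads
cycle 13: I3 writes R1
cycle 14: I2 exec-done · I4 issues→INT
cycle 15: I2 writes R0
cycle 16: I4 reads
cycle 17: I4 exec-done
cycle 18: I4 writes R3
cycle 19: I5 issues→INT
cycle 20: I5 reads
cycle 21: I5 exec-done
cycle 22: I5 writes R3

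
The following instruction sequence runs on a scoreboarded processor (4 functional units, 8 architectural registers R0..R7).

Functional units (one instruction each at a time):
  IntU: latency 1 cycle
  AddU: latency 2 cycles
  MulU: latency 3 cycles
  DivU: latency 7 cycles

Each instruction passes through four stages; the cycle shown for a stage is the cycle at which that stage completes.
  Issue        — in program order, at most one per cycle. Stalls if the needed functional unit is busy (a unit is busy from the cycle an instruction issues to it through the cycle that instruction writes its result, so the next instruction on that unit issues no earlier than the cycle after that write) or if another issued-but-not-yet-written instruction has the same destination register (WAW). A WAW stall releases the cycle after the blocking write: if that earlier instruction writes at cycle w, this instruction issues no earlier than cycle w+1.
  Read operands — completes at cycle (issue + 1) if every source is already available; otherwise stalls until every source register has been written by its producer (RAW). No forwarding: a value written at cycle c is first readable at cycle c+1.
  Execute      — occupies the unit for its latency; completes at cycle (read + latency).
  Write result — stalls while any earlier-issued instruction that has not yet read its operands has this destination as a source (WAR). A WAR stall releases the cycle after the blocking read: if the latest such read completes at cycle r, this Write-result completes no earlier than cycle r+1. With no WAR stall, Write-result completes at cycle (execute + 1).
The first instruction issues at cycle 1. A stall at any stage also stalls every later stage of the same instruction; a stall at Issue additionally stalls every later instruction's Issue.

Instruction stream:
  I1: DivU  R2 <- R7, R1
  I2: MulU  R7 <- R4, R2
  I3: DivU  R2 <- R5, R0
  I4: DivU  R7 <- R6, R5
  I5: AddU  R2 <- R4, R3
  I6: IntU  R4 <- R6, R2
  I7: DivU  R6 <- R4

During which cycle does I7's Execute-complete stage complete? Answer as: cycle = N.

cycle = 39

c1: issue I1 (DivU)
c2: I1 read-ops | issue I2 (MulU)
c9: I1 finished on DivU
c10: I1→R2
c11: I2 read-ops | issue I3 (DivU)
c12: I3 read-ops
c14: I2 finished on MulU
c15: I2→R7
c19: I3 finished on DivU
c20: I3→R2
c21: issue I4 (DivU)
c22: I4 read-ops | issue I5 (AddU)
c23: I5 read-ops | issue I6 (IntU)
c25: I5 finished on AddU
c26: I5→R2
c27: I6 read-ops
c28: I6 finished on IntU
c29: I4 finished on DivU | I6→R4
c30: I4→R7
c31: issue I7 (DivU)
c32: I7 read-ops
c39: I7 finished on DivU
c40: I7→R6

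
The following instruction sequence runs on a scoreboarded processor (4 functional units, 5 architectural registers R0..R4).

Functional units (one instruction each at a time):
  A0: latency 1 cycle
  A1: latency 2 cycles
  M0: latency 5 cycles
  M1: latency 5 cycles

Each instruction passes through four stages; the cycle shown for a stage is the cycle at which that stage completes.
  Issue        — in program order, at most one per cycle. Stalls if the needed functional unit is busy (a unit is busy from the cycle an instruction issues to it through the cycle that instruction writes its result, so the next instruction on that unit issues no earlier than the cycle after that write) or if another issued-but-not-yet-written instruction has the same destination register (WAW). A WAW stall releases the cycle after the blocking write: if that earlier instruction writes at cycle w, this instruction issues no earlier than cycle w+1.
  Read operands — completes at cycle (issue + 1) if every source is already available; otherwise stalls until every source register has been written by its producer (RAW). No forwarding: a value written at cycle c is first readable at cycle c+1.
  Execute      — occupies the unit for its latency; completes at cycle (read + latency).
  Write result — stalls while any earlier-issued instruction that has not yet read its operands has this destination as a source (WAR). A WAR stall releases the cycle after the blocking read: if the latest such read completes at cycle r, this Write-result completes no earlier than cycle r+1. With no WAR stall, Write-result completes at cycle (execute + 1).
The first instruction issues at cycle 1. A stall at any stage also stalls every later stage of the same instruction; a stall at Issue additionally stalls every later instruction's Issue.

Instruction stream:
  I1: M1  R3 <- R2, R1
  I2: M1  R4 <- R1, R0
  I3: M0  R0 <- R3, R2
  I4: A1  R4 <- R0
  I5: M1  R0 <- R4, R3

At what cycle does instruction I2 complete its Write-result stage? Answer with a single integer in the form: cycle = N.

t=1  issue I1 (M1)
t=2  I1 read-ops
t=7  I1 finished on M1
t=8  I1→R3
t=9  issue I2 (M1)
t=10  I2 read-ops, issue I3 (M0)
t=11  I3 read-ops
t=15  I2 finished on M1
t=16  I2→R4, I3 finished on M0
t=17  I3→R0, issue I4 (A1)
t=18  I4 read-ops, issue I5 (M1)
t=20  I4 finished on A1
t=21  I4→R4
t=22  I5 read-ops
t=27  I5 finished on M1
t=28  I5→R0

cycle = 16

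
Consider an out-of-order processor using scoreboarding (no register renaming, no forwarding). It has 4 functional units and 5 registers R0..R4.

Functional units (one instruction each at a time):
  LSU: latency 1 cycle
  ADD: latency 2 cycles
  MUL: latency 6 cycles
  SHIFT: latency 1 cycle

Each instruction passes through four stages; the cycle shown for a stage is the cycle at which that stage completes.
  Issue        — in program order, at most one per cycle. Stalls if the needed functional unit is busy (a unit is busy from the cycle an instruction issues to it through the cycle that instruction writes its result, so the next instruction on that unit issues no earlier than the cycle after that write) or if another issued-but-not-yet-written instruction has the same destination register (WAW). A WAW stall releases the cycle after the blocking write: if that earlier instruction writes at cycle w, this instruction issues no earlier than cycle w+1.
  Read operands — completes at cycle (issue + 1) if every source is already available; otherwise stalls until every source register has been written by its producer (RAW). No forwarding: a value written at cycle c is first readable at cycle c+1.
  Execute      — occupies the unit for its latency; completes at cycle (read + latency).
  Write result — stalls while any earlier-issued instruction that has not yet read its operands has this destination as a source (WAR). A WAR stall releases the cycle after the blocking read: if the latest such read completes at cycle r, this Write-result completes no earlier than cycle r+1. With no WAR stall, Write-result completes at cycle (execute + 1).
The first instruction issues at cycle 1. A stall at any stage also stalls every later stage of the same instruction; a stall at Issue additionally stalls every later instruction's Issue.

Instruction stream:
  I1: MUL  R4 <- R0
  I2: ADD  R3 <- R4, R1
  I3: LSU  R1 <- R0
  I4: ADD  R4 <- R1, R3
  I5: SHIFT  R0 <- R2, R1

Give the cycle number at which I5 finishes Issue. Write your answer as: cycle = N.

cycle = 15

I1  is:1  ro:2  ex:8  wr:9
I2  is:2  ro:10  ex:12  wr:13  — RAW R4: wait I1 write@9
I3  is:3  ro:4  ex:5  wr:11  — WAR R1: wait I2 read@10
I4  is:14  ro:15  ex:17  wr:18  — struct: ADD busy until I2 writes@13
I5  is:15  ro:16  ex:17  wr:18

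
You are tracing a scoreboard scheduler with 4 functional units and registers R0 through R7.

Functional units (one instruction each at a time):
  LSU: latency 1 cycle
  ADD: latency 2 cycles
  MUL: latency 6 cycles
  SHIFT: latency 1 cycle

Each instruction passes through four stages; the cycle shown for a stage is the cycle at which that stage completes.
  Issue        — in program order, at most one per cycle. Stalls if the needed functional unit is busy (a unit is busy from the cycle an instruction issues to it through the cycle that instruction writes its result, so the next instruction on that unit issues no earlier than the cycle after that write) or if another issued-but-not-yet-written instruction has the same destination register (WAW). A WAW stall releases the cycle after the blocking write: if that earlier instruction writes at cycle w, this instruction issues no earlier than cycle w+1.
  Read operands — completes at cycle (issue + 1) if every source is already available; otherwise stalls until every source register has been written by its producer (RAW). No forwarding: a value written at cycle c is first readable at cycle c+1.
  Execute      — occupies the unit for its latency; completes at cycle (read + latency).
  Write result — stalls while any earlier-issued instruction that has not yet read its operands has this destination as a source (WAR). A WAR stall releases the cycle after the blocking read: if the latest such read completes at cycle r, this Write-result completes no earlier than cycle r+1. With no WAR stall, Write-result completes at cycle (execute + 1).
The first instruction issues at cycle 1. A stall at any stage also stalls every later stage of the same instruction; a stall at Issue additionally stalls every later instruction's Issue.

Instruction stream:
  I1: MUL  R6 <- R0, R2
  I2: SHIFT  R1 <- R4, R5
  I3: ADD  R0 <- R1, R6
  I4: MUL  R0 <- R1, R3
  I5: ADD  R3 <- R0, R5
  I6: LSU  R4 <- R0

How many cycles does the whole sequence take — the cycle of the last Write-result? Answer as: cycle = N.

t=1  I1 issues→MUL
t=2  I1 reads · I2 issues→SHIFT
t=3  I2 reads · I3 issues→ADD
t=4  I2 exec-done
t=5  I2 writes R1
t=8  I1 exec-done
t=9  I1 writes R6
t=10  I3 reads
t=12  I3 exec-done
t=13  I3 writes R0
t=14  I4 issues→MUL
t=15  I4 reads · I5 issues→ADD
t=16  I6 issues→LSU
t=21  I4 exec-done
t=22  I4 writes R0
t=23  I5 reads · I6 reads
t=24  I6 exec-done
t=25  I5 exec-done · I6 writes R4
t=26  I5 writes R3

cycle = 26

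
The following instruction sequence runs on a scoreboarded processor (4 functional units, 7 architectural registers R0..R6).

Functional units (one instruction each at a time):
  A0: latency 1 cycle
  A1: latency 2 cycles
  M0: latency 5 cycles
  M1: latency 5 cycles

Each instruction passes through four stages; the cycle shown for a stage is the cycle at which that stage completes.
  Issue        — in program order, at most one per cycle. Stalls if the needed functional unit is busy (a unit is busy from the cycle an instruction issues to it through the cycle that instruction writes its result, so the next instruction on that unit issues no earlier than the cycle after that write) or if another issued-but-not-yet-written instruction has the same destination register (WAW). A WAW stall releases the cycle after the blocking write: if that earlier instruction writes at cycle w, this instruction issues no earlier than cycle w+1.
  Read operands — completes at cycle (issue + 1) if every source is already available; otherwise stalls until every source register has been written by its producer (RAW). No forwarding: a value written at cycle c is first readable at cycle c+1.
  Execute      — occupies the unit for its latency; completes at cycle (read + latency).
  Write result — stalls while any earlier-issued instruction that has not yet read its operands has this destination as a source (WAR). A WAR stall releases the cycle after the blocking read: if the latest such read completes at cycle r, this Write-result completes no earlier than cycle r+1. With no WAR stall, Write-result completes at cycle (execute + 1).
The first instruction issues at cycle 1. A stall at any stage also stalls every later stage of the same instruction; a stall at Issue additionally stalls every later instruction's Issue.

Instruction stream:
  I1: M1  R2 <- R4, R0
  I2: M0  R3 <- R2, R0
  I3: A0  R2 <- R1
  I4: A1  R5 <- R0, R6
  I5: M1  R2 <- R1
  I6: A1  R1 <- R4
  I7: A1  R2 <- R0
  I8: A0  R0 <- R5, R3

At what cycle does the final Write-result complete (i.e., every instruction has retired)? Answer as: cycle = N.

  I1 | 1 | 2 | 7 | 8
  I2 | 2 | 9 | 14 | 15   RAW R2: wait I1 write@8
  I3 | 9 | 10 | 11 | 12   WAW R2: wait I1 write@8
  I4 | 10 | 11 | 13 | 14
  I5 | 13 | 14 | 19 | 20   WAW R2: wait I3 write@12
  I6 | 15 | 16 | 18 | 19   struct: A1 busy until I4 writes@14
  I7 | 21 | 22 | 24 | 25   WAW R2: wait I5 write@20
  I8 | 22 | 23 | 24 | 25

cycle = 25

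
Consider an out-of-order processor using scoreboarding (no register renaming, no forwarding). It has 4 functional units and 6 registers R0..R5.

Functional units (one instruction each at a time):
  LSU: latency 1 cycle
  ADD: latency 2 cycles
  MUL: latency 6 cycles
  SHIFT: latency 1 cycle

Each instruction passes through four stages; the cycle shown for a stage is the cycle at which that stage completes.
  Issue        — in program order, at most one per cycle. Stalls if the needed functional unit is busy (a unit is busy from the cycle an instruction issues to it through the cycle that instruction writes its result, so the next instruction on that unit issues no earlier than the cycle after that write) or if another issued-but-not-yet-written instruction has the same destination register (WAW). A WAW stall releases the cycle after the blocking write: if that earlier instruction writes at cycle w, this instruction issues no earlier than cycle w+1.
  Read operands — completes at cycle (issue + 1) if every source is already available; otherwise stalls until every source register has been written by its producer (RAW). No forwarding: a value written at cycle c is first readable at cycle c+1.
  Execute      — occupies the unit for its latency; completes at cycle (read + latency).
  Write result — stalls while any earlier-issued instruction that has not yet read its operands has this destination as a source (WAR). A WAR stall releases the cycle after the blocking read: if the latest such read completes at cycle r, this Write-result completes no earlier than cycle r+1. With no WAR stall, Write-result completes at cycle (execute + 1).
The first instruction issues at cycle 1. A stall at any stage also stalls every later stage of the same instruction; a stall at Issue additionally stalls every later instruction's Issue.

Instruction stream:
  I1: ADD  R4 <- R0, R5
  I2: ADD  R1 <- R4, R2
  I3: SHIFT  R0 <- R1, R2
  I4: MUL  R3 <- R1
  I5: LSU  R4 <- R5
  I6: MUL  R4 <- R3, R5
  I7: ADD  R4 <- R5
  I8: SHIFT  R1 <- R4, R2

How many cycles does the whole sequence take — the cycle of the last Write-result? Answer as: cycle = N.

I1: IS=1 RO=2 EX=4 WR=5
I2: IS=6 RO=7 EX=9 WR=10  [struct: ADD busy until I1 writes@5]
I3: IS=7 RO=11 EX=12 WR=13  [RAW R1: wait I2 write@10]
I4: IS=8 RO=11 EX=17 WR=18  [RAW R1: wait I2 write@10]
I5: IS=9 RO=10 EX=11 WR=12
I6: IS=19 RO=20 EX=26 WR=27  [struct: MUL busy until I4 writes@18]
I7: IS=28 RO=29 EX=31 WR=32  [WAW R4: wait I6 write@27]
I8: IS=29 RO=33 EX=34 WR=35  [RAW R4: wait I7 write@32]

cycle = 35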